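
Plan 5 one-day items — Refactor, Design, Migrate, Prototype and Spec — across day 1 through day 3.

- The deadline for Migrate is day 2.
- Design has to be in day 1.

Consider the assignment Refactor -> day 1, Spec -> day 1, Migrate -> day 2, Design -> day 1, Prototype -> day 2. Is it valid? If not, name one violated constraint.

Yes

Design has to be in day 1 — holds.
The deadline for Migrate is day 2 — holds.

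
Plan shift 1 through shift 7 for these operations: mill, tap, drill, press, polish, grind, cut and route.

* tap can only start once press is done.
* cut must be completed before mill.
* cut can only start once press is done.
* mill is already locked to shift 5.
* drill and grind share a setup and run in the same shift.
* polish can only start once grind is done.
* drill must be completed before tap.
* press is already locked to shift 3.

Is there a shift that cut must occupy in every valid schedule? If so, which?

shift 4

press is fixed at shift 3 and must come before cut, so cut is at least shift 4.
mill is fixed at shift 5 and must come after cut, so cut is at most shift 4.
So cut must be shift 4.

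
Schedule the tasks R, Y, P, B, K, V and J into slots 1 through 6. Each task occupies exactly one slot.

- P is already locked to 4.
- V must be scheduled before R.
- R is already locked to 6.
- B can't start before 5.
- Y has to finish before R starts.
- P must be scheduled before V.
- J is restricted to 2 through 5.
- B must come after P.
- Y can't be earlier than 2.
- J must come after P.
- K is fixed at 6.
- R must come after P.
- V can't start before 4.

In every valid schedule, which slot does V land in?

5

P is fixed at 4 and must come before V, so V is at least 5.
R is fixed at 6 and must come after V, so V is at most 5.
So V must be 5.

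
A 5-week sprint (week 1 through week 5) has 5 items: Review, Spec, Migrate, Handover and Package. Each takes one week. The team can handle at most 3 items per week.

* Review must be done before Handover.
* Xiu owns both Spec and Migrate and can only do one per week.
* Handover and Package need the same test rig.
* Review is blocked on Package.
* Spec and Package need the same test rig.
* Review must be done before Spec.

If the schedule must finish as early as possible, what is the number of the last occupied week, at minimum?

3

The precedence chain requires at least 3 distinct weeks.
With at most 3 per week and 5 tasks, at least 2 weeks are needed.
3 works (last occupied week: week 3): for example Review=week 2; Handover=week 3; Package=week 1; Spec=week 3; Migrate=week 1.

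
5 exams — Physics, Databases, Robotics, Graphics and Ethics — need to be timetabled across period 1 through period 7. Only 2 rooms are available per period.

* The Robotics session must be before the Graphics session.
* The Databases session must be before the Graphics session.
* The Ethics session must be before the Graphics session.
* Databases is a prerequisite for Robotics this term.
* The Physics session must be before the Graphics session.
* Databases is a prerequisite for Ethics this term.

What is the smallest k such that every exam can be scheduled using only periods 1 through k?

3

The precedence chain requires at least 3 distinct periods.
With at most 2 per period and 5 exams, at least 3 periods are needed.
3 works (last occupied period: period 3): for example Databases=period 1; Graphics=period 3; Physics=period 1; Robotics=period 2; Ethics=period 2.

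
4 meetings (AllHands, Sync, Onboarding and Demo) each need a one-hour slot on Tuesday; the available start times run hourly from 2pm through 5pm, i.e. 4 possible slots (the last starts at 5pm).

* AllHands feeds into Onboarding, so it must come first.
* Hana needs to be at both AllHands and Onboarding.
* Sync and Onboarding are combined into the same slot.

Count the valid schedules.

24

Splitting on AllHands: it can be 2pm (12), 3pm (8), 4pm (4). Listing each branch's schedules as (Sync, Onboarding, Demo):
AllHands=2pm: (3pm,3pm,2pm) (3pm,3pm,3pm) (3pm,3pm,4pm) (3pm,3pm,5pm) (4pm,4pm,2pm) (4pm,4pm,3pm) (4pm,4pm,4pm) (4pm,4pm,5pm) (5pm,5pm,2pm) (5pm,5pm,3pm) (5pm,5pm,4pm) (5pm,5pm,5pm) — 12.
AllHands=3pm: (4pm,4pm,2pm) (4pm,4pm,3pm) (4pm,4pm,4pm) (4pm,4pm,5pm) (5pm,5pm,2pm) (5pm,5pm,3pm) (5pm,5pm,4pm) (5pm,5pm,5pm) — 8.
AllHands=4pm: (5pm,5pm,2pm) (5pm,5pm,3pm) (5pm,5pm,4pm) (5pm,5pm,5pm) — 4.
Summing: 12 + 8 + 4 = 24.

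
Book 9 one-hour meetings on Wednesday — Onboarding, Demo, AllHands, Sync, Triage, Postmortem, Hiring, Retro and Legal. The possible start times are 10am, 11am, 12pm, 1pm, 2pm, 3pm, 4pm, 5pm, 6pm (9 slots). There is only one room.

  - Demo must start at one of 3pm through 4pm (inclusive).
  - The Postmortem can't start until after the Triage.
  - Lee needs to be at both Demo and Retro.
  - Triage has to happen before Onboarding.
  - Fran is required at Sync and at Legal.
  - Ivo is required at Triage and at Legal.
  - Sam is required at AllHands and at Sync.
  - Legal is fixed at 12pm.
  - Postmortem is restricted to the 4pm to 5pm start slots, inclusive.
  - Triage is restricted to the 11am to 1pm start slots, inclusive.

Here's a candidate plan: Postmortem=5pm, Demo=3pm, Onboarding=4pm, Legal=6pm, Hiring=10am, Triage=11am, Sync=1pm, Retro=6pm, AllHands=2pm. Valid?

Triage is restricted to the 11am to 1pm start slots, inclusive — holds.
There is only one room — violated.
Triage has to happen before Onboarding — holds.
Legal is fixed at 12pm — violated.
Fran is required at Sync and at Legal — holds.
Lee needs to be at both Demo and Retro — holds.
Postmortem is restricted to the 4pm to 5pm start slots, inclusive — holds.
Ivo is required at Triage and at Legal — holds.
Sam is required at AllHands and at Sync — holds.
Demo must start at one of 3pm through 4pm (inclusive) — holds.
The Postmortem can't start until after the Triage — holds.

No. Legal is fixed at 12pm is not satisfied.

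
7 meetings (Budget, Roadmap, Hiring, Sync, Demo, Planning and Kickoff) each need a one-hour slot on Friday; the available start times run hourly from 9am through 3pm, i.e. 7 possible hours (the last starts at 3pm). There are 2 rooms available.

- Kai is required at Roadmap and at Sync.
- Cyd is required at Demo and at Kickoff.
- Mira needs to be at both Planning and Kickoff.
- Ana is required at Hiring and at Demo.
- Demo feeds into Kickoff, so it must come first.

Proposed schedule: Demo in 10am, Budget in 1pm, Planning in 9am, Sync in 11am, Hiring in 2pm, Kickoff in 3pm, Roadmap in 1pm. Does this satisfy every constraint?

Mira needs to be at both Planning and Kickoff — holds.
Ana is required at Hiring and at Demo — holds.
Demo feeds into Kickoff, so it must come first — holds.
Kai is required at Roadmap and at Sync — holds.
Cyd is required at Demo and at Kickoff — holds.
There are 2 rooms available — holds.

Valid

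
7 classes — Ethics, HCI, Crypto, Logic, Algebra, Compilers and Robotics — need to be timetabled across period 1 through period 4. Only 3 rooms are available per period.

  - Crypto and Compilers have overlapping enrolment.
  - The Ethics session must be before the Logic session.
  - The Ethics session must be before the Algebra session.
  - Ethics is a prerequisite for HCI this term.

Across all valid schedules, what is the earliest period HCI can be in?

period 2

Precedence pushes HCI to at least period 2.
HCI at period 2 is achievable: Algebra in period 2, Ethics in period 1, Logic in period 2, Compilers in period 3, Robotics in period 1, HCI in period 2, Crypto in period 1.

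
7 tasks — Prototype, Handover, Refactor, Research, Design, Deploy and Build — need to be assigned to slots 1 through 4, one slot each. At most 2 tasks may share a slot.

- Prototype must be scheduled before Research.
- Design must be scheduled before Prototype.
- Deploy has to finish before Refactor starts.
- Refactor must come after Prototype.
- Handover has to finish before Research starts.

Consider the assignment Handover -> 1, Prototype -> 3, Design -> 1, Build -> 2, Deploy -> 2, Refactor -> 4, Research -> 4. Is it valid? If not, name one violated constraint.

Yes, all constraints hold

Refactor must come after Prototype — holds.
At most 2 tasks may share a slot — holds.
Prototype must be scheduled before Research — holds.
Handover has to finish before Research starts — holds.
Design must be scheduled before Prototype — holds.
Deploy has to finish before Refactor starts — holds.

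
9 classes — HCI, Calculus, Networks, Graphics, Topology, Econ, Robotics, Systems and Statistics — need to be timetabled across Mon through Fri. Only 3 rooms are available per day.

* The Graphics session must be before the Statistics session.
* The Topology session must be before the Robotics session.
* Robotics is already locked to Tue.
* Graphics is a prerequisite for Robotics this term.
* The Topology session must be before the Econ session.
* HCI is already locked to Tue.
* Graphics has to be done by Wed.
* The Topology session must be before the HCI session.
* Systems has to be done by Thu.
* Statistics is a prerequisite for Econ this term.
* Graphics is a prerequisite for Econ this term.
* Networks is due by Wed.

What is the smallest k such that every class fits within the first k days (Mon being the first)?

3 days

The precedence chain requires at least 3 distinct days.
With at most 3 per day and 9 classes, at least 3 days are needed.
3 works (last occupied day: Wed): for example HCI=Tue, Calculus=Mon, Graphics=Mon, Systems=Wed, Robotics=Tue, Econ=Wed, Topology=Mon, Statistics=Tue, Networks=Wed.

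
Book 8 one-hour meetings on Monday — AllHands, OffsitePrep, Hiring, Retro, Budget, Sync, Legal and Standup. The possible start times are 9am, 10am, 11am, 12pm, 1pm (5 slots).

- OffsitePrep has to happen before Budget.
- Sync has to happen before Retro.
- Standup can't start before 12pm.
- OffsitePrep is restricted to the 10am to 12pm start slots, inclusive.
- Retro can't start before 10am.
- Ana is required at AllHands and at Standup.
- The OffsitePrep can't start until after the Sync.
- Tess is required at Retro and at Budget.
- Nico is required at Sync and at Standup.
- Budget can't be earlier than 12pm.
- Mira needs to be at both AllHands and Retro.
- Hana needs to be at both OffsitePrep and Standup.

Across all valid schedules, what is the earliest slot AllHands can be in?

9am

AllHands at 9am is achievable: OffsitePrep=10am; Legal=9am; AllHands=9am; Sync=9am; Retro=10am; Hiring=9am; Standup=12pm; Budget=12pm.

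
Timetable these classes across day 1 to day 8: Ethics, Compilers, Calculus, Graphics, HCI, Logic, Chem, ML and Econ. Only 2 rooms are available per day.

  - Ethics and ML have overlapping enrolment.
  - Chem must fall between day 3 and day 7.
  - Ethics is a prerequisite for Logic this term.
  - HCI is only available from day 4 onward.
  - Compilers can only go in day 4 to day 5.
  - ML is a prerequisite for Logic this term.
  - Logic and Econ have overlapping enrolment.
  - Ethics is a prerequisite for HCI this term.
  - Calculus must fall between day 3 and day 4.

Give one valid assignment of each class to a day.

Econ=day 2, Logic=day 5, Graphics=day 1, HCI=day 4, Compilers=day 4, Ethics=day 1, ML=day 2, Calculus=day 3, Chem=day 3

Checking: Ethics(day 1) before HCI(day 4); ML(day 2) before Logic(day 5); Ethics(day 1) before Logic(day 5); Logic(day 5) != Econ(day 2); Ethics(day 1) != ML(day 2); Chem=day 3 in [day 3,day 7]; Compilers=day 4 in [day 4,day 5]; Calculus=day 3 in [day 3,day 4]; HCI=day 4 in [day 4,day 8]; max 2 per day (cap 2).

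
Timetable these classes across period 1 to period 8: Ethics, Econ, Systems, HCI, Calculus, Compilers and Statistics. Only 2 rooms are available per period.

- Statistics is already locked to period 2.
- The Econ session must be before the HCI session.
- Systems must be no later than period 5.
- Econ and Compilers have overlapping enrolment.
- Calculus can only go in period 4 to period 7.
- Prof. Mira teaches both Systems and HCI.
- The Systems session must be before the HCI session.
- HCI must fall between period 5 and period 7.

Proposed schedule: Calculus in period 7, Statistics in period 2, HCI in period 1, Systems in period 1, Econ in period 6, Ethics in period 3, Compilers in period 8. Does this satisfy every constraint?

No. Prof. Mira teaches both Systems and HCI is not satisfied.

Econ and Compilers have overlapping enrolment — holds.
The Systems session must be before the HCI session — violated.
Calculus can only go in period 4 to period 7 — holds.
The Econ session must be before the HCI session — violated.
Statistics is already locked to period 2 — holds.
Systems must be no later than period 5 — holds.
Only 2 rooms are available per period — holds.
HCI must fall between period 5 and period 7 — violated.
Prof. Mira teaches both Systems and HCI — violated.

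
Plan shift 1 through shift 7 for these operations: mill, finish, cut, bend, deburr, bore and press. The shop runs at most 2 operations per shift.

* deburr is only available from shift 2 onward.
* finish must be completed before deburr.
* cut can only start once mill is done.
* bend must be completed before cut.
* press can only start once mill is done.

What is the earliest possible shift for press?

shift 2

Precedence pushes press to at least shift 2.
press at shift 2 is achievable: press -> shift 2; deburr -> shift 2; cut -> shift 4; finish -> shift 1; bend -> shift 3; mill -> shift 1; bore -> shift 3.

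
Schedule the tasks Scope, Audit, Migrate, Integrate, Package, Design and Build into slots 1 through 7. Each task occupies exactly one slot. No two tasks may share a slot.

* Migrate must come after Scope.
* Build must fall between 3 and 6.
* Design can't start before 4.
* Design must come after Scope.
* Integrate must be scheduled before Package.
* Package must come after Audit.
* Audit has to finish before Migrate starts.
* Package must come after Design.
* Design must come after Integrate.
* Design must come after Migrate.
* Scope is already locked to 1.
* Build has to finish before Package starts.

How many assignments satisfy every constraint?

12

Splitting on Audit: it can be 2 (8), 3 (3), 4 (1). Listing each branch's schedules as (Scope, Migrate, Integrate, Package, Design, Build):
Audit=2: (1,3,4,7,5,6) (1,3,4,7,6,5) (1,3,5,7,6,4) (1,4,3,7,5,6) (1,4,3,7,6,5) (1,4,5,7,6,3) (1,5,3,7,6,4) (1,5,4,7,6,3) — 8.
Audit=3: (1,4,2,7,5,6) (1,4,2,7,6,5) (1,5,2,7,6,4) — 3.
Audit=4: (1,5,2,7,6,3) — 1.
Summing: 8 + 3 + 1 = 12.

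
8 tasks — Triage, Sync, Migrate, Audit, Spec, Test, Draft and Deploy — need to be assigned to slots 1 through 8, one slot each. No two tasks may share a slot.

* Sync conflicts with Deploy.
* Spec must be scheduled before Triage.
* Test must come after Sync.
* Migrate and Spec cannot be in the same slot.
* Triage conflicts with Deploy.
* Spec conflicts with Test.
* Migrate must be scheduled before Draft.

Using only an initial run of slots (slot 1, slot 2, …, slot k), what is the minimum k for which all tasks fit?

The precedence chain requires at least 2 distinct slots.
With at most 1 per slot and 8 tasks, at least 8 slots are needed.
8 works (last occupied slot: 8): for example Draft in 6, Sync in 3, Deploy in 8, Audit in 7, Spec in 1, Triage in 2, Test in 5, Migrate in 4.

8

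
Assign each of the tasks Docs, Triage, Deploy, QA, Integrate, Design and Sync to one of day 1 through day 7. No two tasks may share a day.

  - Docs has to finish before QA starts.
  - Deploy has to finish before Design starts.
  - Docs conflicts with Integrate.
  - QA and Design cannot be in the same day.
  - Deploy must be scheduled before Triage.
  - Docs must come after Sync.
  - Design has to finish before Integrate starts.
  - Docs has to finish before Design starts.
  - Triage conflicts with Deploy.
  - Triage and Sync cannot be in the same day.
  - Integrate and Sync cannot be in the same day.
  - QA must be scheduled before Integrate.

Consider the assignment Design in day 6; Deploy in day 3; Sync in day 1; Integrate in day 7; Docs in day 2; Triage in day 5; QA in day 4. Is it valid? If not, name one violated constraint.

Yes, all constraints hold

Integrate and Sync cannot be in the same day — holds.
No two tasks may share a day — holds.
Design has to finish before Integrate starts — holds.
Docs conflicts with Integrate — holds.
Docs has to finish before Design starts — holds.
Triage and Sync cannot be in the same day — holds.
QA and Design cannot be in the same day — holds.
Docs must come after Sync — holds.
QA must be scheduled before Integrate — holds.
Deploy has to finish before Design starts — holds.
Deploy must be scheduled before Triage — holds.
Docs has to finish before QA starts — holds.
Triage conflicts with Deploy — holds.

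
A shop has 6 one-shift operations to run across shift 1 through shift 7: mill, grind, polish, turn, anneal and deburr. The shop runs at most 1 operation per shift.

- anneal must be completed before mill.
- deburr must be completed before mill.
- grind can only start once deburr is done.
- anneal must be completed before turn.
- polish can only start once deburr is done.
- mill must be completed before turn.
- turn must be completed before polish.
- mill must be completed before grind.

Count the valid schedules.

Splitting on mill: it can be shift 3 (24), shift 4 (18). Listing each branch's schedules as (grind, polish, turn, anneal, deburr) by shift number:
mill=shift 3: (4,6,5,1,2) (4,6,5,2,1) (4,7,5,1,2) (4,7,5,2,1) (4,7,6,1,2) (4,7,6,2,1) (5,6,4,1,2) (5,6,4,2,1) (5,7,4,1,2) (5,7,4,2,1) (5,7,6,1,2) (5,7,6,2,1) (6,5,4,1,2) (6,5,4,2,1) (6,7,4,1,2) (6,7,4,2,1) (6,7,5,1,2) (6,7,5,2,1) (7,5,4,1,2) (7,5,4,2,1) (7,6,4,1,2) (7,6,4,2,1) (7,6,5,1,2) (7,6,5,2,1) — 24.
mill=shift 4: (5,7,6,1,2) (5,7,6,1,3) (5,7,6,2,1) (5,7,6,2,3) (5,7,6,3,1) (5,7,6,3,2) (6,7,5,1,2) (6,7,5,1,3) (6,7,5,2,1) (6,7,5,2,3) (6,7,5,3,1) (6,7,5,3,2) (7,6,5,1,2) (7,6,5,1,3) (7,6,5,2,1) (7,6,5,2,3) (7,6,5,3,1) (7,6,5,3,2) — 18.
Summing: 24 + 18 = 42.

42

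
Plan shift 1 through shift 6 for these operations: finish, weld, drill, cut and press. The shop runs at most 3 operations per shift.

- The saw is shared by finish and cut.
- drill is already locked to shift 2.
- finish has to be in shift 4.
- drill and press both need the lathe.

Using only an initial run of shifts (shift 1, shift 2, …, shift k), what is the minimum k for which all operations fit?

With at most 3 per shift and 5 operations, at least 2 shifts are needed.
finish can't be placed before shift 4, so the schedule must run through at least shift 4.
4 works (last occupied shift: shift 4): for example finish in shift 4, drill in shift 2, weld in shift 1, press in shift 1, cut in shift 1.

4 shifts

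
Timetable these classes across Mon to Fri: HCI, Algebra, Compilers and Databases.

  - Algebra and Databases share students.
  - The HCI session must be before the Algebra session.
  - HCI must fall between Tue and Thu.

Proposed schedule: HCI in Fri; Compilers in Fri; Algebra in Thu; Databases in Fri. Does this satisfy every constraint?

The HCI session must be before the Algebra session — violated.
HCI must fall between Tue and Thu — violated.
Algebra and Databases share students — holds.

No — it violates: HCI must fall between Tue and Thu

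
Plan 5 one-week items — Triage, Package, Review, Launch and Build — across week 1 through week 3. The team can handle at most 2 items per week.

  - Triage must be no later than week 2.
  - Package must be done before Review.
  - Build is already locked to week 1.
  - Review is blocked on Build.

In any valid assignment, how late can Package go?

week 2

Downstream work caps Package at week 2.
Package at week 2 is achievable: Package -> week 2, Review -> week 3, Build -> week 1, Launch -> week 2, Triage -> week 1.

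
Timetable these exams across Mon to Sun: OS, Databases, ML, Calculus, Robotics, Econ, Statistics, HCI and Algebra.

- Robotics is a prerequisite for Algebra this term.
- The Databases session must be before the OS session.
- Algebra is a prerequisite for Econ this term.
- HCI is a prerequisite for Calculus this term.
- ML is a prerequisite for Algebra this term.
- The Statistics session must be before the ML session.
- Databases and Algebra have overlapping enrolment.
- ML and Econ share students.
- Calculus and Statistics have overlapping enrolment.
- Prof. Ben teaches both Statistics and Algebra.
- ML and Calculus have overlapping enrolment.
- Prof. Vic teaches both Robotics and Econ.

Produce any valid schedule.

Calculus=Wed, OS=Tue, Econ=Thu, Algebra=Wed, Robotics=Mon, ML=Tue, Databases=Mon, Statistics=Mon, HCI=Mon

Checking: Algebra(Wed) before Econ(Thu); HCI(Mon) before Calculus(Wed); Robotics(Mon) before Algebra(Wed); Databases(Mon) before OS(Tue); ML(Tue) before Algebra(Wed); Statistics(Mon) before ML(Tue); ML(Tue) != Econ(Thu); Databases(Mon) != Algebra(Wed); Robotics(Mon) != Econ(Thu); ML(Tue) != Calculus(Wed); Calculus(Wed) != Statistics(Mon); Statistics(Mon) != Algebra(Wed).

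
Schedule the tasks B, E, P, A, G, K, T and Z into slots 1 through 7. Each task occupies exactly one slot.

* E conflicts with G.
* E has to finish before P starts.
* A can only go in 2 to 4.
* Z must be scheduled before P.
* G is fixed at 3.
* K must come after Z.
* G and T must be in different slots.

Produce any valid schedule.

G=3; E=1; A=2; K=2; P=2; B=1; T=1; Z=1

Checking: Z(1) before P(2); Z(1) before K(2); E(1) before P(2); E(1) != G(3); G(3) != T(1); G=3 in [3,3]; A=2 in [2,4].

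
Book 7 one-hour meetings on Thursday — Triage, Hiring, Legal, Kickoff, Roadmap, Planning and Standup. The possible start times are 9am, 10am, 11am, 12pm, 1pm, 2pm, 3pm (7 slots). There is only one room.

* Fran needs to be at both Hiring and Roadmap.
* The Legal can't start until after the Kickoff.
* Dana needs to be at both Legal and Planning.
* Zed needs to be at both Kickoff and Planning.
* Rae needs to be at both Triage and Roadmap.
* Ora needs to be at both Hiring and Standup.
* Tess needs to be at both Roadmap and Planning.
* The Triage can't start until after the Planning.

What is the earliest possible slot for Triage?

Precedence pushes Triage to at least 10am.
Triage at 10am is achievable: Planning in 9am, Hiring in 1pm, Kickoff in 11am, Triage in 10am, Roadmap in 2pm, Legal in 12pm, Standup in 3pm.

10am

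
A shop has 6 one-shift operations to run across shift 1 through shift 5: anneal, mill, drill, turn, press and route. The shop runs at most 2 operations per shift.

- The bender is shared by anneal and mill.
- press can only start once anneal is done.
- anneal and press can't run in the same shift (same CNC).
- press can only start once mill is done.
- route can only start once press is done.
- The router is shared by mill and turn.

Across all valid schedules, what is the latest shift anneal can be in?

Downstream work caps anneal at shift 3.
anneal at shift 3 is achievable: turn in shift 2; press in shift 4; route in shift 5; anneal in shift 3; mill in shift 1; drill in shift 1.

shift 3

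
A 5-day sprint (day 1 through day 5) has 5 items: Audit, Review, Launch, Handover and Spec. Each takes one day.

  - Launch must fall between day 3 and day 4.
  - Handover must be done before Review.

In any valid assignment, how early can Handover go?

Downstream work caps Handover at day 4.
Handover at day 1 is achievable: Audit in day 1; Launch in day 3; Review in day 2; Spec in day 1; Handover in day 1.

day 1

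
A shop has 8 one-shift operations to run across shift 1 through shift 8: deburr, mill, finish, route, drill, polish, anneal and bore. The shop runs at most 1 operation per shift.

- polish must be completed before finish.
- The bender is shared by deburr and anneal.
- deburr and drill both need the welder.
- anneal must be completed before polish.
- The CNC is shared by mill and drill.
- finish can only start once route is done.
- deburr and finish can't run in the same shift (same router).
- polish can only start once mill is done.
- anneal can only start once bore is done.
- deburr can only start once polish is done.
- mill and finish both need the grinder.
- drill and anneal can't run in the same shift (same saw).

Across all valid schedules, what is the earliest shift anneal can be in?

Precedence pushes anneal to at least shift 2; downstream work caps anneal at shift 6.
anneal at shift 2 is achievable: route in shift 5; anneal in shift 2; drill in shift 8; deburr in shift 7; finish in shift 6; mill in shift 3; polish in shift 4; bore in shift 1.

shift 2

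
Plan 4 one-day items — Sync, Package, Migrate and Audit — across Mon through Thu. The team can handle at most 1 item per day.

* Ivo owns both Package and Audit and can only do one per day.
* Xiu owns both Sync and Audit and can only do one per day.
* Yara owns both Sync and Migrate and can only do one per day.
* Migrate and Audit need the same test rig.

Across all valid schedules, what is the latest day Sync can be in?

Thu

Sync at Thu is achievable: Package=Mon; Sync=Thu; Migrate=Tue; Audit=Wed.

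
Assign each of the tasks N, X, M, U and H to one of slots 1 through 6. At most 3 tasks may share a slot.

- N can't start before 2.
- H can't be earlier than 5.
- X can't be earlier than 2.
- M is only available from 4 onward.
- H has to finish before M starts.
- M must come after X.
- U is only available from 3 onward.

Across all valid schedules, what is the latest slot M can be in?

M is available from 4; precedence pushes M to at least 6.
M at 6 is achievable: U=3; X=2; H=5; M=6; N=2.

6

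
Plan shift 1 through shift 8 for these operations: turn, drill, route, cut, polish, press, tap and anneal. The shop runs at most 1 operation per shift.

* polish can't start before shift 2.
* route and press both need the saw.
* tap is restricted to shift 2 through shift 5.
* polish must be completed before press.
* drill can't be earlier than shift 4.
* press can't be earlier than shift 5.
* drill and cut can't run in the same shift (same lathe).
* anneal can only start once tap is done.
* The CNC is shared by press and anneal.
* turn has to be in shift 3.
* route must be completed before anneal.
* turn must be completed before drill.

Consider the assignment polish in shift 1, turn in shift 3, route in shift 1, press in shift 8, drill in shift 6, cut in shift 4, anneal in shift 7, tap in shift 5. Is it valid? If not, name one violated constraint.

Invalid. polish can't start before shift 2.

The shop runs at most 1 operation per shift — violated.
drill and cut can't run in the same shift (same lathe) — holds.
press can't be earlier than shift 5 — holds.
route must be completed before anneal — holds.
tap is restricted to shift 2 through shift 5 — holds.
turn has to be in shift 3 — holds.
The CNC is shared by press and anneal — holds.
anneal can only start once tap is done — holds.
route and press both need the saw — holds.
turn must be completed before drill — holds.
polish can't start before shift 2 — violated.
polish must be completed before press — holds.
drill can't be earlier than shift 4 — holds.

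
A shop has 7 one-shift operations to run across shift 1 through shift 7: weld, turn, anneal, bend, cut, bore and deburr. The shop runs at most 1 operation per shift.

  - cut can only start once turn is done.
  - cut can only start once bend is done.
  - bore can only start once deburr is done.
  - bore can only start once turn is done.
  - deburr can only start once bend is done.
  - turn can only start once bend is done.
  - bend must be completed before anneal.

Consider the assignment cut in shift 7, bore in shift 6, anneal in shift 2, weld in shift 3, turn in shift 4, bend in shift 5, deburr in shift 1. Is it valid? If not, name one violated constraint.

Invalid. deburr can only start once bend is done.

The shop runs at most 1 operation per shift — holds.
cut can only start once bend is done — holds.
bore can only start once deburr is done — holds.
bore can only start once turn is done — holds.
turn can only start once bend is done — violated.
deburr can only start once bend is done — violated.
bend must be completed before anneal — violated.
cut can only start once turn is done — holds.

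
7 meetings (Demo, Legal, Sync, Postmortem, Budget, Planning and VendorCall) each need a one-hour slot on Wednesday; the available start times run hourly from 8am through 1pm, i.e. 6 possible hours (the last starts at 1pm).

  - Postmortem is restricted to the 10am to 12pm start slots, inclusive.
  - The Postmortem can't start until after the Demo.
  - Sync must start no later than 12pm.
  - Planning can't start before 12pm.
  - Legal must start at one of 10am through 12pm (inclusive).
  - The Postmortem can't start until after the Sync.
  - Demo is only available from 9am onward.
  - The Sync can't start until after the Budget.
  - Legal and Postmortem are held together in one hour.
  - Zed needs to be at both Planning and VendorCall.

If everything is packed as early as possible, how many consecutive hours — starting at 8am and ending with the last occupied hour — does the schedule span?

5

The precedence chain requires at least 3 distinct hours.
Planning can't be placed before 12pm — that is hour 5 counting from 8am — so the schedule must run through at least 5 hours.
5 works (last occupied hour: 12pm): for example Postmortem -> 10am, Legal -> 10am, Sync -> 9am, Demo -> 9am, Planning -> 12pm, Budget -> 8am, VendorCall -> 8am.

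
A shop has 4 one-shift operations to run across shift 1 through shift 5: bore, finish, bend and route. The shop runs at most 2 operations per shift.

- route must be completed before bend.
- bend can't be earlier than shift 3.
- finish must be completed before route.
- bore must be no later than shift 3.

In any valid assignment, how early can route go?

shift 2

Precedence pushes route to at least shift 2; downstream work caps route at shift 4.
route at shift 2 is achievable: route -> shift 2, bore -> shift 1, finish -> shift 1, bend -> shift 3.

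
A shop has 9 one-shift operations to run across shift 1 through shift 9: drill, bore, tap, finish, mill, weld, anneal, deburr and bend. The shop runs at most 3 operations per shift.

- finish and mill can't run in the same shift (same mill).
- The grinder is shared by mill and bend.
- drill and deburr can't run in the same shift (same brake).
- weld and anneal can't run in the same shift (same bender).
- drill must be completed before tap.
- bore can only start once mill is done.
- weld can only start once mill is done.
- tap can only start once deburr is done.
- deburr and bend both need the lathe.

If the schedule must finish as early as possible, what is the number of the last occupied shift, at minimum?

The precedence chain requires at least 2 distinct shifts.
With at most 3 per shift and 9 operations, at least 3 shifts are needed.
3 works (last occupied shift: shift 3): for example bend=shift 3; bore=shift 2; mill=shift 1; tap=shift 3; anneal=shift 1; deburr=shift 2; drill=shift 1; finish=shift 3; weld=shift 2.

3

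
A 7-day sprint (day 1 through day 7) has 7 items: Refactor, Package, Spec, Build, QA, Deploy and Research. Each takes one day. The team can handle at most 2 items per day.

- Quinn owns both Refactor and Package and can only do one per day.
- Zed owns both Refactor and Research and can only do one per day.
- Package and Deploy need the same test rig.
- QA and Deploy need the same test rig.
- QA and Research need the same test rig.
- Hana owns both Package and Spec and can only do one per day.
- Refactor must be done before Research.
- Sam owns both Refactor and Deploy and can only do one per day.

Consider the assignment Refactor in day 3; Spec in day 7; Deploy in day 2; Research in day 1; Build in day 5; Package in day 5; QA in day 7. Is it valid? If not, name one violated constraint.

No — it violates: Refactor must be done before Research

Zed owns both Refactor and Research and can only do one per day — holds.
Hana owns both Package and Spec and can only do one per day — holds.
Package and Deploy need the same test rig — holds.
QA and Deploy need the same test rig — holds.
QA and Research need the same test rig — holds.
The team can handle at most 2 items per day — holds.
Quinn owns both Refactor and Package and can only do one per day — holds.
Refactor must be done before Research — violated.
Sam owns both Refactor and Deploy and can only do one per day — holds.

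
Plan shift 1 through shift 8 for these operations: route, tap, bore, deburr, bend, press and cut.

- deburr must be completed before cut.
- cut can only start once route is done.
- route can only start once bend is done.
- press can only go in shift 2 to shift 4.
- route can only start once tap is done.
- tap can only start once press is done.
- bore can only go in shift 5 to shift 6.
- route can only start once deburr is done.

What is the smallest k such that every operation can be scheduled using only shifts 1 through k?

The precedence chain requires at least 4 distinct shifts.
bore can't be placed before shift 5, so the schedule must run through at least shift 5.
5 works (last occupied shift: shift 5): for example route=shift 4; bore=shift 5; tap=shift 3; bend=shift 1; press=shift 2; deburr=shift 1; cut=shift 5.

5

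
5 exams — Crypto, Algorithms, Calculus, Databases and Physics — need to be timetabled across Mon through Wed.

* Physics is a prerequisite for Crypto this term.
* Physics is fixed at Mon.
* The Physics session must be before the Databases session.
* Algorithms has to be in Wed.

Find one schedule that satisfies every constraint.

Calculus=Mon; Algorithms=Wed; Databases=Tue; Physics=Mon; Crypto=Tue

Checking: Physics(Mon) before Crypto(Tue); Physics(Mon) before Databases(Tue); Physics=Mon in [Mon,Mon]; Algorithms=Wed in [Wed,Wed].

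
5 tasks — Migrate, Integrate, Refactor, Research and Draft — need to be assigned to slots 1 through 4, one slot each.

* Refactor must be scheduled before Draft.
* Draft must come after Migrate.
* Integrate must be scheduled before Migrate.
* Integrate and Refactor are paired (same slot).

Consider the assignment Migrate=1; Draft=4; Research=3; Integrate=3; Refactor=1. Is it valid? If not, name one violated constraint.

Integrate and Refactor are paired (same slot) — violated.
Refactor must be scheduled before Draft — holds.
Integrate must be scheduled before Migrate — violated.
Draft must come after Migrate — holds.

Invalid. Integrate must be scheduled before Migrate.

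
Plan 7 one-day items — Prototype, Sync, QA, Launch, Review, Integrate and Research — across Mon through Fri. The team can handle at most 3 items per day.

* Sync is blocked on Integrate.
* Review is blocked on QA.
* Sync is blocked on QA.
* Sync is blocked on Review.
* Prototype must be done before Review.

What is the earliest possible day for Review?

Precedence pushes Review to at least Tue; downstream work caps Review at Thu.
Review at Tue is achievable: Research=Tue, Launch=Tue, Prototype=Mon, QA=Mon, Sync=Wed, Integrate=Mon, Review=Tue.

Tue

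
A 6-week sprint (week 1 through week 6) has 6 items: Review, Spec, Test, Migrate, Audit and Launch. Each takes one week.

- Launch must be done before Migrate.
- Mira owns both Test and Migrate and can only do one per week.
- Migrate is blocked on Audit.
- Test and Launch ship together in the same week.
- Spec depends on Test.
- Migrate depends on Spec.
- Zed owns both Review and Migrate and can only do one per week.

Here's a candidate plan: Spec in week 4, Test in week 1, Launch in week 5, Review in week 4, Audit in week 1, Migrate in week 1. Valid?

Migrate is blocked on Audit — violated.
Spec depends on Test — holds.
Migrate depends on Spec — violated.
Test and Launch ship together in the same week — violated.
Zed owns both Review and Migrate and can only do one per week — holds.
Launch must be done before Migrate — violated.
Mira owns both Test and Migrate and can only do one per week — violated.

Invalid. Launch must be done before Migrate.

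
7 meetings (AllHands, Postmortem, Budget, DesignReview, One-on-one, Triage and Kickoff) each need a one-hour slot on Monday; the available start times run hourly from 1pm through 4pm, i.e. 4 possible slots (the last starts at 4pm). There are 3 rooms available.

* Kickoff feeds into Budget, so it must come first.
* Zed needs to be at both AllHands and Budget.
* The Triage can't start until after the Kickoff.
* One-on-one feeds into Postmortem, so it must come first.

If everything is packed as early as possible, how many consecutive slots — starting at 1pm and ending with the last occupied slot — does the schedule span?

The precedence chain requires at least 2 distinct slots.
With at most 3 per slot and 7 meetings, at least 3 slots are needed.
3 works (last occupied slot: 3pm): for example Triage in 2pm; Budget in 2pm; Postmortem in 2pm; Kickoff in 1pm; AllHands in 1pm; DesignReview in 3pm; One-on-one in 1pm.

3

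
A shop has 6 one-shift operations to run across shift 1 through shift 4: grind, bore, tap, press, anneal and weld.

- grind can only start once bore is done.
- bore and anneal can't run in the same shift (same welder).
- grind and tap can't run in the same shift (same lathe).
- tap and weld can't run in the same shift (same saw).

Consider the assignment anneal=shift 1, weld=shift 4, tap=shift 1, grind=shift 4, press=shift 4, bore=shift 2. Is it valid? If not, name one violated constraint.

tap and weld can't run in the same shift (same saw) — holds.
grind and tap can't run in the same shift (same lathe) — holds.
bore and anneal can't run in the same shift (same welder) — holds.
grind can only start once bore is done — holds.

Yes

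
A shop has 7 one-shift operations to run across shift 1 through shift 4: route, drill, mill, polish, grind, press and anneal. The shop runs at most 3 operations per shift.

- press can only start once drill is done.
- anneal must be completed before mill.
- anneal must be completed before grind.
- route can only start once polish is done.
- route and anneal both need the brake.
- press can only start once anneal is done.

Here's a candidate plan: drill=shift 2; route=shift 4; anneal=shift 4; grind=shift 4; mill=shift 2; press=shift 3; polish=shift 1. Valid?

route can only start once polish is done — holds.
press can only start once drill is done — holds.
press can only start once anneal is done — violated.
The shop runs at most 3 operations per shift — holds.
anneal must be completed before mill — violated.
route and anneal both need the brake — violated.
anneal must be completed before grind — violated.

No — it violates: anneal must be completed before mill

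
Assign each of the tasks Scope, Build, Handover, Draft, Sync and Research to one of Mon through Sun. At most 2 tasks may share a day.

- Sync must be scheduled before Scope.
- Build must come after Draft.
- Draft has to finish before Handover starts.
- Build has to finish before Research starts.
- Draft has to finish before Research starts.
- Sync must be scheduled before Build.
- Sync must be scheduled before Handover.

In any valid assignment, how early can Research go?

Precedence pushes Research to at least Wed.
Research at Wed is achievable: Handover=Tue, Research=Wed, Sync=Mon, Scope=Wed, Draft=Mon, Build=Tue.

Wed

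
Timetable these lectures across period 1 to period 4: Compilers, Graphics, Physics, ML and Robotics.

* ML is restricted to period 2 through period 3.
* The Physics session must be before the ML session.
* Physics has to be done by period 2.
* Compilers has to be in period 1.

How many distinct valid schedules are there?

Splitting on Graphics: it can be period 1 (12), period 2 (12), period 3 (12), period 4 (12). Listing each branch's schedules as (Compilers, Physics, ML, Robotics) by period number:
Graphics=period 1: (1,1,2,1) (1,1,2,2) (1,1,2,3) (1,1,2,4) (1,1,3,1) (1,1,3,2) (1,1,3,3) (1,1,3,4) (1,2,3,1) (1,2,3,2) (1,2,3,3) (1,2,3,4) — 12.
Graphics=period 2: (1,1,2,1) (1,1,2,2) (1,1,2,3) (1,1,2,4) (1,1,3,1) (1,1,3,2) (1,1,3,3) (1,1,3,4) (1,2,3,1) (1,2,3,2) (1,2,3,3) (1,2,3,4) — 12.
Graphics=period 3: (1,1,2,1) (1,1,2,2) (1,1,2,3) (1,1,2,4) (1,1,3,1) (1,1,3,2) (1,1,3,3) (1,1,3,4) (1,2,3,1) (1,2,3,2) (1,2,3,3) (1,2,3,4) — 12.
Graphics=period 4: (1,1,2,1) (1,1,2,2) (1,1,2,3) (1,1,2,4) (1,1,3,1) (1,1,3,2) (1,1,3,3) (1,1,3,4) (1,2,3,1) (1,2,3,2) (1,2,3,3) (1,2,3,4) — 12.
Summing: 12 + 12 + 12 + 12 = 48.

48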